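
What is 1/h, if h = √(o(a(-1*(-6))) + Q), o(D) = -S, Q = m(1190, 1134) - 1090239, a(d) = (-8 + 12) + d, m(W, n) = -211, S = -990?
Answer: -I*√272365/544730 ≈ -0.00095806*I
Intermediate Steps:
a(d) = 4 + d
Q = -1090450 (Q = -211 - 1090239 = -1090450)
o(D) = 990 (o(D) = -1*(-990) = 990)
h = 2*I*√272365 (h = √(990 - 1090450) = √(-1089460) = 2*I*√272365 ≈ 1043.8*I)
1/h = 1/(2*I*√272365) = -I*√272365/544730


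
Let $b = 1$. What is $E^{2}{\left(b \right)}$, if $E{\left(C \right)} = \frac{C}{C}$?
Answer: $1$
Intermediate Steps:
$E{\left(C \right)} = 1$
$E^{2}{\left(b \right)} = 1^{2} = 1$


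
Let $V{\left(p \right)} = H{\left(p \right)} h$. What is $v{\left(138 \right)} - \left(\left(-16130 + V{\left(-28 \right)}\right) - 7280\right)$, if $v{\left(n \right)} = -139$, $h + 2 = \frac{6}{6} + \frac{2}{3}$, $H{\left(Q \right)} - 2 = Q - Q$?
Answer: $\frac{69815}{3} \approx 23272.0$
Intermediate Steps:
$H{\left(Q \right)} = 2$ ($H{\left(Q \right)} = 2 + \left(Q - Q\right) = 2 + 0 = 2$)
$h = - \frac{1}{3}$ ($h = -2 + \left(\frac{6}{6} + \frac{2}{3}\right) = -2 + \left(6 \cdot \frac{1}{6} + 2 \cdot \frac{1}{3}\right) = -2 + \left(1 + \frac{2}{3}\right) = -2 + \frac{5}{3} = - \frac{1}{3} \approx -0.33333$)
$V{\left(p \right)} = - \frac{2}{3}$ ($V{\left(p \right)} = 2 \left(- \frac{1}{3}\right) = - \frac{2}{3}$)
$v{\left(138 \right)} - \left(\left(-16130 + V{\left(-28 \right)}\right) - 7280\right) = -139 - \left(\left(-16130 - \frac{2}{3}\right) - 7280\right) = -139 - \left(- \frac{48392}{3} - 7280\right) = -139 - - \frac{70232}{3} = -139 + \frac{70232}{3} = \frac{69815}{3}$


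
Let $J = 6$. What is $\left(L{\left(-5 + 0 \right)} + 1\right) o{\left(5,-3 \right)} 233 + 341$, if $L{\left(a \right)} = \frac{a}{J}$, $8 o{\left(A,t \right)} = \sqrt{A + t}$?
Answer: $341 + \frac{233 \sqrt{2}}{48} \approx 347.86$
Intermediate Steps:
$o{\left(A,t \right)} = \frac{\sqrt{A + t}}{8}$
$L{\left(a \right)} = \frac{a}{6}$
$\left(L{\left(-5 + 0 \right)} + 1\right) o{\left(5,-3 \right)} 233 + 341 = \left(\frac{-5 + 0}{6} + 1\right) \frac{\sqrt{5 - 3}}{8} \cdot 233 + 341 = \left(\frac{1}{6} \left(-5\right) + 1\right) \frac{\sqrt{2}}{8} \cdot 233 + 341 = \left(- \frac{5}{6} + 1\right) \frac{\sqrt{2}}{8} \cdot 233 + 341 = \frac{\frac{1}{8} \sqrt{2}}{6} \cdot 233 + 341 = \frac{\sqrt{2}}{48} \cdot 233 + 341 = \frac{233 \sqrt{2}}{48} + 341 = 341 + \frac{233 \sqrt{2}}{48}$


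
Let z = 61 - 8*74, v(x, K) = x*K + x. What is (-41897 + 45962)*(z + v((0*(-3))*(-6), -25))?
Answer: -2158515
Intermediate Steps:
v(x, K) = x + K*x (v(x, K) = K*x + x = x + K*x)
z = -531 (z = 61 - 592 = -531)
(-41897 + 45962)*(z + v((0*(-3))*(-6), -25)) = (-41897 + 45962)*(-531 + ((0*(-3))*(-6))*(1 - 25)) = 4065*(-531 + (0*(-6))*(-24)) = 4065*(-531 + 0*(-24)) = 4065*(-531 + 0) = 4065*(-531) = -2158515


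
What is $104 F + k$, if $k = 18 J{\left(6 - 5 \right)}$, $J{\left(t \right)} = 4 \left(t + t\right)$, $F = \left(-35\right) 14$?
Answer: $-50816$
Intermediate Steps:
$F = -490$
$J{\left(t \right)} = 8 t$ ($J{\left(t \right)} = 4 \cdot 2 t = 8 t$)
$k = 144$ ($k = 18 \cdot 8 \left(6 - 5\right) = 18 \cdot 8 \cdot 1 = 18 \cdot 8 = 144$)
$104 F + k = 104 \left(-490\right) + 144 = -50960 + 144 = -50816$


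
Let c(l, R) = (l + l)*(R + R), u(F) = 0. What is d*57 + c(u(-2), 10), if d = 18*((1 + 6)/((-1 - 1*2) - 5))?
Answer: -3591/4 ≈ -897.75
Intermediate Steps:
d = -63/4 (d = 18*(7/((-1 - 2) - 5)) = 18*(7/(-3 - 5)) = 18*(7/(-8)) = 18*(7*(-⅛)) = 18*(-7/8) = -63/4 ≈ -15.750)
c(l, R) = 4*R*l (c(l, R) = (2*l)*(2*R) = 4*R*l)
d*57 + c(u(-2), 10) = -63/4*57 + 4*10*0 = -3591/4 + 0 = -3591/4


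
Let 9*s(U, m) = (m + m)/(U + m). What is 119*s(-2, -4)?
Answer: 476/27 ≈ 17.630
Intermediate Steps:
s(U, m) = 2*m/(9*(U + m)) (s(U, m) = ((m + m)/(U + m))/9 = ((2*m)/(U + m))/9 = (2*m/(U + m))/9 = 2*m/(9*(U + m)))
119*s(-2, -4) = 119*((2/9)*(-4)/(-2 - 4)) = 119*((2/9)*(-4)/(-6)) = 119*((2/9)*(-4)*(-⅙)) = 119*(4/27) = 476/27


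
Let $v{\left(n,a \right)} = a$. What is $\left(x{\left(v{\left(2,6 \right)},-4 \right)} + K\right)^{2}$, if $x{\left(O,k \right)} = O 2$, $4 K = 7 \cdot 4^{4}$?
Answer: $211600$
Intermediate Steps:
$K = 448$ ($K = \frac{7 \cdot 4^{4}}{4} = \frac{7 \cdot 256}{4} = \frac{1}{4} \cdot 1792 = 448$)
$x{\left(O,k \right)} = 2 O$
$\left(x{\left(v{\left(2,6 \right)},-4 \right)} + K\right)^{2} = \left(2 \cdot 6 + 448\right)^{2} = \left(12 + 448\right)^{2} = 460^{2} = 211600$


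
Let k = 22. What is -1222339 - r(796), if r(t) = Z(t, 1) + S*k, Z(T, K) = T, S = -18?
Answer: -1222739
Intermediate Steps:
r(t) = -396 + t (r(t) = t - 18*22 = t - 396 = -396 + t)
-1222339 - r(796) = -1222339 - (-396 + 796) = -1222339 - 1*400 = -1222339 - 400 = -1222739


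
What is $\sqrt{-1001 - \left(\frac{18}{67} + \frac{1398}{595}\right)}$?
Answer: $\frac{i \sqrt{1594968392465}}{39865} \approx 31.68 i$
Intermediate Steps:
$\sqrt{-1001 - \left(\frac{18}{67} + \frac{1398}{595}\right)} = \sqrt{-1001 - \frac{104376}{39865}} = \sqrt{- \frac{40009241}{39865}} = \frac{i \sqrt{1594968392465}}{39865}$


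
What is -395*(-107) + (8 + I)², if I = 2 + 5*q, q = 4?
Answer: 43165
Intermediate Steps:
I = 22 (I = 2 + 5*4 = 2 + 20 = 22)
-395*(-107) + (8 + I)² = -395*(-107) + (8 + 22)² = 42265 + 30² = 42265 + 900 = 43165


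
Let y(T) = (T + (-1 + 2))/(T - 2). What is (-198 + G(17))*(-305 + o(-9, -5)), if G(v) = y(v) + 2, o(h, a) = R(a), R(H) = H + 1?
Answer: 300966/5 ≈ 60193.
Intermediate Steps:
R(H) = 1 + H
o(h, a) = 1 + a
y(T) = (1 + T)/(-2 + T) (y(T) = (T + 1)/(-2 + T) = (1 + T)/(-2 + T))
G(v) = 2 + (1 + v)/(-2 + v) (G(v) = (1 + v)/(-2 + v) + 2 = 2 + (1 + v)/(-2 + v))
(-198 + G(17))*(-305 + o(-9, -5)) = (-198 + 3*(-1 + 17)/(-2 + 17))*(-305 + (1 - 5)) = (-198 + 3*16/15)*(-305 - 4) = (-198 + 3*(1/15)*16)*(-309) = (-198 + 16/5)*(-309) = -974/5*(-309) = 300966/5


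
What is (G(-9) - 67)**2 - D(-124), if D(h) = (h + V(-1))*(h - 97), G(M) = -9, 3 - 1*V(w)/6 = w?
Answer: -16324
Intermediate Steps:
V(w) = 18 - 6*w
D(h) = (-97 + h)*(24 + h) (D(h) = (h + (18 - 6*(-1)))*(h - 97) = (h + (18 + 6))*(-97 + h) = (h + 24)*(-97 + h) = (24 + h)*(-97 + h) = (-97 + h)*(24 + h))
(G(-9) - 67)**2 - D(-124) = (-9 - 67)**2 - (-2328 + (-124)**2 - 73*(-124)) = (-76)**2 - (-2328 + 15376 + 9052) = 5776 - 1*22100 = 5776 - 22100 = -16324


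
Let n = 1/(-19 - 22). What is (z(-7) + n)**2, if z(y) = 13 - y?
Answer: 670761/1681 ≈ 399.02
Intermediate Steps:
n = -1/41 (n = 1/(-41) = -1/41 ≈ -0.024390)
(z(-7) + n)**2 = ((13 - 1*(-7)) - 1/41)**2 = ((13 + 7) - 1/41)**2 = (20 - 1/41)**2 = (819/41)**2 = 670761/1681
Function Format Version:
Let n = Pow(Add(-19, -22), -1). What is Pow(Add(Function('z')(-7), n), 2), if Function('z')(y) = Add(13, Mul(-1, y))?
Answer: Rational(670761, 1681) ≈ 399.02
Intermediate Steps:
n = Rational(-1, 41) (n = Pow(-41, -1) = Rational(-1, 41) ≈ -0.024390)
Pow(Add(Function('z')(-7), n), 2) = Pow(Add(Add(13, Mul(-1, -7)), Rational(-1, 41)), 2) = Pow(Add(Add(13, 7), Rational(-1, 41)), 2) = Pow(Add(20, Rational(-1, 41)), 2) = Pow(Rational(819, 41), 2) = Rational(670761, 1681)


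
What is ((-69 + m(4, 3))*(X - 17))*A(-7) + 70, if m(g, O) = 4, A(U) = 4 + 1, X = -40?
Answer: 18595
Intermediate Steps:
A(U) = 5
((-69 + m(4, 3))*(X - 17))*A(-7) + 70 = ((-69 + 4)*(-40 - 17))*5 + 70 = -65*(-57)*5 + 70 = 3705*5 + 70 = 18525 + 70 = 18595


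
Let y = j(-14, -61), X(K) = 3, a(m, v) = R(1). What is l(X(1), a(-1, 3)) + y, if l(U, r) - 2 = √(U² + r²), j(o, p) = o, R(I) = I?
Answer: -12 + √10 ≈ -8.8377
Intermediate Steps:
a(m, v) = 1
y = -14
l(U, r) = 2 + √(U² + r²)
l(X(1), a(-1, 3)) + y = (2 + √(3² + 1²)) - 14 = (2 + √(9 + 1)) - 14 = (2 + √10) - 14 = -12 + √10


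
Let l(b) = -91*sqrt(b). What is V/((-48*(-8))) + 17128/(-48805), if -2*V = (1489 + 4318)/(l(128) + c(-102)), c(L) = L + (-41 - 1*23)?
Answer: -6813853733329/19348557181440 + 528437*sqrt(2)/99111552 ≈ -0.34462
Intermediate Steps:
c(L) = -64 + L (c(L) = L + (-41 - 23) = L - 64 = -64 + L)
V = -5807/(2*(-166 - 728*sqrt(2))) (V = -(1489 + 4318)/(2*(-728*sqrt(2) + (-64 - 102))) = -5807/(2*(-728*sqrt(2) - 166)) = -5807/(2*(-166 - 728*sqrt(2))) ≈ 2.4286)
V/((-48*(-8))) + 17128/(-48805) = (-481981/1032412 + 528437*sqrt(2)/258103)/((-48*(-8))) + 17128/(-48805) = (-481981/1032412 + 528437*sqrt(2)/258103)/384 + 17128*(-1/48805) = (-481981/1032412 + 528437*sqrt(2)/258103)*(1/384) - 17128/48805 = (-481981/396446208 + 528437*sqrt(2)/99111552) - 17128/48805 = -6813853733329/19348557181440 + 528437*sqrt(2)/99111552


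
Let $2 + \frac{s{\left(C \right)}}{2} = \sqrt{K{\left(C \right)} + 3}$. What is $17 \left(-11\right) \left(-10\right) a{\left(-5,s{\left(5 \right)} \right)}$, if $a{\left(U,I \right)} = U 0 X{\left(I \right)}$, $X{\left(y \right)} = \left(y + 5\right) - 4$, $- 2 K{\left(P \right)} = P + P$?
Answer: $0$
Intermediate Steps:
$K{\left(P \right)} = - P$ ($K{\left(P \right)} = - \frac{P + P}{2} = - \frac{2 P}{2} = - P$)
$X{\left(y \right)} = 1 + y$ ($X{\left(y \right)} = \left(5 + y\right) - 4 = 1 + y$)
$s{\left(C \right)} = -4 + 2 \sqrt{3 - C}$ ($s{\left(C \right)} = -4 + 2 \sqrt{- C + 3} = -4 + 2 \sqrt{3 - C}$)
$a{\left(U,I \right)} = 0$ ($a{\left(U,I \right)} = U 0 \left(1 + I\right) = 0 \left(1 + I\right) = 0$)
$17 \left(-11\right) \left(-10\right) a{\left(-5,s{\left(5 \right)} \right)} = 17 \left(-11\right) \left(-10\right) 0 = \left(-187\right) \left(-10\right) 0 = 1870 \cdot 0 = 0$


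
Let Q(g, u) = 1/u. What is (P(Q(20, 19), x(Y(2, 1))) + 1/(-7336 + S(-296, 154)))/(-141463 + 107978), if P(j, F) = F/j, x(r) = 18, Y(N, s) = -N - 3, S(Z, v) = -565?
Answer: -2702141/264564985 ≈ -0.010214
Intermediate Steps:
Y(N, s) = -3 - N
(P(Q(20, 19), x(Y(2, 1))) + 1/(-7336 + S(-296, 154)))/(-141463 + 107978) = (18/(1/19) + 1/(-7336 - 565))/(-141463 + 107978) = (18/(1/19) + 1/(-7901))/(-33485) = (18*19 - 1/7901)*(-1/33485) = (342 - 1/7901)*(-1/33485) = (2702141/7901)*(-1/33485) = -2702141/264564985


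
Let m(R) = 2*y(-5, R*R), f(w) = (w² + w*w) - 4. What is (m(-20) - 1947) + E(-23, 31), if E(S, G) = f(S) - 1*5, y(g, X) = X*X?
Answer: 319102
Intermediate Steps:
y(g, X) = X²
f(w) = -4 + 2*w² (f(w) = (w² + w²) - 4 = 2*w² - 4 = -4 + 2*w²)
m(R) = 2*R⁴ (m(R) = 2*(R*R)² = 2*(R²)² = 2*R⁴)
E(S, G) = -9 + 2*S² (E(S, G) = (-4 + 2*S²) - 1*5 = (-4 + 2*S²) - 5 = -9 + 2*S²)
(m(-20) - 1947) + E(-23, 31) = (2*(-20)⁴ - 1947) + (-9 + 2*(-23)²) = (2*160000 - 1947) + (-9 + 2*529) = (320000 - 1947) + (-9 + 1058) = 318053 + 1049 = 319102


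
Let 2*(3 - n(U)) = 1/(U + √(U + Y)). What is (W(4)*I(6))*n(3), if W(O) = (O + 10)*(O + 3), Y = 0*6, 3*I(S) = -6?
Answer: -539 - 49*√3/3 ≈ -567.29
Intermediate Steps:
I(S) = -2 (I(S) = (⅓)*(-6) = -2)
Y = 0
W(O) = (3 + O)*(10 + O) (W(O) = (10 + O)*(3 + O) = (3 + O)*(10 + O))
n(U) = 3 - 1/(2*(U + √U)) (n(U) = 3 - 1/(2*(U + √(U + 0))) = 3 - 1/(2*(U + √U)))
(W(4)*I(6))*n(3) = ((30 + 4² + 13*4)*(-2))*((-½ + 3*3 + 3*√3)/(3 + √3)) = ((30 + 16 + 52)*(-2))*((-½ + 9 + 3*√3)/(3 + √3)) = (98*(-2))*((17/2 + 3*√3)/(3 + √3)) = -196*(17/2 + 3*√3)/(3 + √3)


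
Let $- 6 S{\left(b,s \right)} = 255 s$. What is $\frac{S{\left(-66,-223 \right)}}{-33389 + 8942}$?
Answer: $- \frac{18955}{48894} \approx -0.38768$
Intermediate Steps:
$S{\left(b,s \right)} = - \frac{85 s}{2}$ ($S{\left(b,s \right)} = - \frac{255 s}{6} = - \frac{85 s}{2}$)
$\frac{S{\left(-66,-223 \right)}}{-33389 + 8942} = \frac{\left(- \frac{85}{2}\right) \left(-223\right)}{-33389 + 8942} = \frac{18955}{2 \left(-24447\right)} = \frac{18955}{2} \left(- \frac{1}{24447}\right) = - \frac{18955}{48894}$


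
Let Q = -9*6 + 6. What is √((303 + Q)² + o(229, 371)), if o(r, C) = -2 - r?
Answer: √64794 ≈ 254.55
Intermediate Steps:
Q = -48 (Q = -54 + 6 = -48)
√((303 + Q)² + o(229, 371)) = √((303 - 48)² + (-2 - 1*229)) = √(255² + (-2 - 229)) = √(65025 - 231) = √64794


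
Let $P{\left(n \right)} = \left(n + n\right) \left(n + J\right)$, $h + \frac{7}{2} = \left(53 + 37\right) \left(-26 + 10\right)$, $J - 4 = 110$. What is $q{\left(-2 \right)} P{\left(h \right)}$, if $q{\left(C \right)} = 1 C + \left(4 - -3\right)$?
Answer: $\frac{38382665}{2} \approx 1.9191 \cdot 10^{7}$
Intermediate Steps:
$J = 114$ ($J = 4 + 110 = 114$)
$h = - \frac{2887}{2}$ ($h = - \frac{7}{2} + \left(53 + 37\right) \left(-26 + 10\right) = - \frac{7}{2} + 90 \left(-16\right) = - \frac{7}{2} - 1440 = - \frac{2887}{2} \approx -1443.5$)
$P{\left(n \right)} = 2 n \left(114 + n\right)$ ($P{\left(n \right)} = \left(n + n\right) \left(n + 114\right) = 2 n \left(114 + n\right)$)
$q{\left(C \right)} = 7 + C$ ($q{\left(C \right)} = C + \left(4 + 3\right) = C + 7 = 7 + C$)
$q{\left(-2 \right)} P{\left(h \right)} = \left(7 - 2\right) 2 \left(- \frac{2887}{2}\right) \left(114 - \frac{2887}{2}\right) = 5 \cdot 2 \left(- \frac{2887}{2}\right) \left(- \frac{2659}{2}\right) = 5 \cdot \frac{7676533}{2} = \frac{38382665}{2}$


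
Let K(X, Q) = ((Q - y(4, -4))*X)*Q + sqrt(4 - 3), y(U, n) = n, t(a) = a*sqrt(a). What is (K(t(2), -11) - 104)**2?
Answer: 58041 - 31724*sqrt(2) ≈ 13176.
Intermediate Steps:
t(a) = a**(3/2)
K(X, Q) = 1 + Q*X*(4 + Q) (K(X, Q) = ((Q - 1*(-4))*X)*Q + sqrt(4 - 3) = ((Q + 4)*X)*Q + sqrt(1) = ((4 + Q)*X)*Q + 1 = (X*(4 + Q))*Q + 1 = Q*X*(4 + Q) + 1 = 1 + Q*X*(4 + Q))
(K(t(2), -11) - 104)**2 = ((1 + 2**(3/2)*(-11)**2 + 4*(-11)*2**(3/2)) - 104)**2 = ((1 + (2*sqrt(2))*121 + 4*(-11)*(2*sqrt(2))) - 104)**2 = ((1 + 242*sqrt(2) - 88*sqrt(2)) - 104)**2 = ((1 + 154*sqrt(2)) - 104)**2 = (-103 + 154*sqrt(2))**2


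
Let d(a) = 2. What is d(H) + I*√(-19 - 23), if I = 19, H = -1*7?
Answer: 2 + 19*I*√42 ≈ 2.0 + 123.13*I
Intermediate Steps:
H = -7
d(H) + I*√(-19 - 23) = 2 + 19*√(-19 - 23) = 2 + 19*√(-42) = 2 + 19*(I*√42) = 2 + 19*I*√42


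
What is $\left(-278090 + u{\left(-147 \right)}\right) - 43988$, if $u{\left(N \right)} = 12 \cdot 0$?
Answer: $-322078$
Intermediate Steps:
$u{\left(N \right)} = 0$
$\left(-278090 + u{\left(-147 \right)}\right) - 43988 = \left(-278090 + 0\right) - 43988 = -278090 + \left(-74912 + 30924\right) = -278090 - 43988 = -322078$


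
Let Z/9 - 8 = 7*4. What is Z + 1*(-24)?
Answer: 300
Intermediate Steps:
Z = 324 (Z = 72 + 9*(7*4) = 72 + 9*28 = 72 + 252 = 324)
Z + 1*(-24) = 324 + 1*(-24) = 324 - 24 = 300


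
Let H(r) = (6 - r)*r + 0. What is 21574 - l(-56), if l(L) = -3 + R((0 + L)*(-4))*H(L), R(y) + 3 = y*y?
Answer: 174222233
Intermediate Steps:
R(y) = -3 + y² (R(y) = -3 + y*y = -3 + y²)
H(r) = r*(6 - r) (H(r) = r*(6 - r) + 0 = r*(6 - r))
l(L) = -3 + L*(-3 + 16*L²)*(6 - L) (l(L) = -3 + (-3 + ((0 + L)*(-4))²)*(L*(6 - L)) = -3 + (-3 + (L*(-4))²)*(L*(6 - L)) = -3 + (-3 + (-4*L)²)*(L*(6 - L)) = -3 + (-3 + 16*L²)*(L*(6 - L)) = -3 + L*(-3 + 16*L²)*(6 - L))
21574 - l(-56) = 21574 - (-3 - 1*(-56)*(-6 - 56)*(-3 + 16*(-56)²)) = 21574 - (-3 - 1*(-56)*(-62)*(-3 + 16*3136)) = 21574 - (-3 - 1*(-56)*(-62)*(-3 + 50176)) = 21574 - (-3 - 1*(-56)*(-62)*50173) = 21574 - (-3 - 174200656) = 21574 - 1*(-174200659) = 21574 + 174200659 = 174222233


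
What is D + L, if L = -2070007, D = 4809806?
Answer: 2739799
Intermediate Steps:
D + L = 4809806 - 2070007 = 2739799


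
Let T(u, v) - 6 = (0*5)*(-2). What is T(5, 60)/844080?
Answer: 1/140680 ≈ 7.1083e-6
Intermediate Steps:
T(u, v) = 6 (T(u, v) = 6 + (0*5)*(-2) = 6 + 0*(-2) = 6 + 0 = 6)
T(5, 60)/844080 = 6/844080 = 6*(1/844080) = 1/140680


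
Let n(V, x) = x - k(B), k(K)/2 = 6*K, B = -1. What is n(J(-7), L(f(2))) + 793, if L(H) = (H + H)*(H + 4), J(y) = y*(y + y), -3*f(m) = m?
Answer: 7205/9 ≈ 800.56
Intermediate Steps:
k(K) = 12*K (k(K) = 2*(6*K) = 12*K)
f(m) = -m/3
J(y) = 2*y² (J(y) = y*(2*y) = 2*y²)
L(H) = 2*H*(4 + H) (L(H) = (2*H)*(4 + H) = 2*H*(4 + H))
n(V, x) = 12 + x (n(V, x) = x - 12*(-1) = x - 1*(-12) = x + 12 = 12 + x)
n(J(-7), L(f(2))) + 793 = (12 + 2*(-⅓*2)*(4 - ⅓*2)) + 793 = (12 + 2*(-⅔)*(4 - ⅔)) + 793 = (12 + 2*(-⅔)*(10/3)) + 793 = (12 - 40/9) + 793 = 68/9 + 793 = 7205/9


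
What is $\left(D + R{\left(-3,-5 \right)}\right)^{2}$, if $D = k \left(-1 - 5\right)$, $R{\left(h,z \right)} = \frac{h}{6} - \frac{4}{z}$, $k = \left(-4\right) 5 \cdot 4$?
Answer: $\frac{23068809}{100} \approx 2.3069 \cdot 10^{5}$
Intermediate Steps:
$k = -80$ ($k = \left(-20\right) 4 = -80$)
$R{\left(h,z \right)} = - \frac{4}{z} + \frac{h}{6}$ ($R{\left(h,z \right)} = h \frac{1}{6} - \frac{4}{z} = \frac{h}{6} - \frac{4}{z} = - \frac{4}{z} + \frac{h}{6}$)
$D = 480$ ($D = - 80 \left(-1 - 5\right) = \left(-80\right) \left(-6\right) = 480$)
$\left(D + R{\left(-3,-5 \right)}\right)^{2} = \left(480 - \left(\frac{1}{2} + \frac{4}{-5}\right)\right)^{2} = \left(480 - - \frac{3}{10}\right)^{2} = \left(480 + \left(\frac{4}{5} - \frac{1}{2}\right)\right)^{2} = \left(480 + \frac{3}{10}\right)^{2} = \left(\frac{4803}{10}\right)^{2} = \frac{23068809}{100}$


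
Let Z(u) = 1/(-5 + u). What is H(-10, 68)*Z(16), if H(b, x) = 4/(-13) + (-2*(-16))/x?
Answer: 36/2431 ≈ 0.014809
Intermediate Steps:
H(b, x) = -4/13 + 32/x (H(b, x) = 4*(-1/13) + 32/x = -4/13 + 32/x)
H(-10, 68)*Z(16) = (-4/13 + 32/68)/(-5 + 16) = (-4/13 + 32*(1/68))/11 = (-4/13 + 8/17)*(1/11) = (36/221)*(1/11) = 36/2431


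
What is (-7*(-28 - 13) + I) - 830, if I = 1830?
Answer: 1287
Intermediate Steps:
(-7*(-28 - 13) + I) - 830 = (-7*(-28 - 13) + 1830) - 830 = (-7*(-41) + 1830) - 830 = (287 + 1830) - 830 = 2117 - 830 = 1287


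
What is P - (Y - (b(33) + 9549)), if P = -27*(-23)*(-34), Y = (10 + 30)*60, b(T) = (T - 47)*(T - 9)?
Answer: -14301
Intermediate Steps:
b(T) = (-47 + T)*(-9 + T)
Y = 2400 (Y = 40*60 = 2400)
P = -21114 (P = 621*(-34) = -21114)
P - (Y - (b(33) + 9549)) = -21114 - (2400 - ((423 + 33² - 56*33) + 9549)) = -21114 - (2400 - ((423 + 1089 - 1848) + 9549)) = -21114 - (2400 - (-336 + 9549)) = -21114 - (2400 - 1*9213) = -21114 - (2400 - 9213) = -21114 - 1*(-6813) = -21114 + 6813 = -14301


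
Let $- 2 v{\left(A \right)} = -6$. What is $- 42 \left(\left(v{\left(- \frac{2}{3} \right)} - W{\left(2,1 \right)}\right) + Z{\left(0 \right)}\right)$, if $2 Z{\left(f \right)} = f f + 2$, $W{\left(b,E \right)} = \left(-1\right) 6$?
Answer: $-420$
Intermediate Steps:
$v{\left(A \right)} = 3$ ($v{\left(A \right)} = \left(- \frac{1}{2}\right) \left(-6\right) = 3$)
$W{\left(b,E \right)} = -6$
$Z{\left(f \right)} = 1 + \frac{f^{2}}{2}$ ($Z{\left(f \right)} = \frac{f f + 2}{2} = \frac{f^{2} + 2}{2} = \frac{2 + f^{2}}{2} = 1 + \frac{f^{2}}{2}$)
$- 42 \left(\left(v{\left(- \frac{2}{3} \right)} - W{\left(2,1 \right)}\right) + Z{\left(0 \right)}\right) = - 42 \left(\left(3 - -6\right) + \left(1 + \frac{0^{2}}{2}\right)\right) = - 42 \left(\left(3 + 6\right) + \left(1 + \frac{1}{2} \cdot 0\right)\right) = - 42 \left(9 + \left(1 + 0\right)\right) = - 42 \left(9 + 1\right) = \left(-42\right) 10 = -420$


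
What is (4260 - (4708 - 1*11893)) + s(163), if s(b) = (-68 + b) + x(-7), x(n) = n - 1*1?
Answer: 11532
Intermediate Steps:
x(n) = -1 + n (x(n) = n - 1 = -1 + n)
s(b) = -76 + b (s(b) = (-68 + b) + (-1 - 7) = (-68 + b) - 8 = -76 + b)
(4260 - (4708 - 1*11893)) + s(163) = (4260 - (4708 - 1*11893)) + (-76 + 163) = (4260 - (4708 - 11893)) + 87 = (4260 - 1*(-7185)) + 87 = (4260 + 7185) + 87 = 11445 + 87 = 11532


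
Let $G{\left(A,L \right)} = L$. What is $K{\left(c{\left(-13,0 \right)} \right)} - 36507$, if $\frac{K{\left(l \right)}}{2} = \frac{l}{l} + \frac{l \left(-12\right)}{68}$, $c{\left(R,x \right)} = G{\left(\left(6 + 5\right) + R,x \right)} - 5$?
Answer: $- \frac{620555}{17} \approx -36503.0$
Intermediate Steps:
$c{\left(R,x \right)} = -5 + x$ ($c{\left(R,x \right)} = x - 5 = -5 + x$)
$K{\left(l \right)} = 2 - \frac{6 l}{17}$ ($K{\left(l \right)} = 2 \left(\frac{l}{l} + \frac{l \left(-12\right)}{68}\right) = 2 \left(1 + - 12 l \frac{1}{68}\right) = 2 \left(1 - \frac{3 l}{17}\right) = 2 - \frac{6 l}{17}$)
$K{\left(c{\left(-13,0 \right)} \right)} - 36507 = \left(2 - \frac{6 \left(-5 + 0\right)}{17}\right) - 36507 = \left(2 - - \frac{30}{17}\right) - 36507 = \left(2 + \frac{30}{17}\right) - 36507 = \frac{64}{17} - 36507 = - \frac{620555}{17}$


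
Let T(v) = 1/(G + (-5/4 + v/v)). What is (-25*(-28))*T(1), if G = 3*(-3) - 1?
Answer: -2800/41 ≈ -68.293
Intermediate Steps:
G = -10 (G = -9 - 1 = -10)
T(v) = -4/41 (T(v) = 1/(-10 + (-5/4 + v/v)) = 1/(-10 + (-5*1/4 + 1)) = 1/(-10 + (-5/4 + 1)) = 1/(-10 - 1/4) = 1/(-41/4) = -4/41)
(-25*(-28))*T(1) = -25*(-28)*(-4/41) = 700*(-4/41) = -2800/41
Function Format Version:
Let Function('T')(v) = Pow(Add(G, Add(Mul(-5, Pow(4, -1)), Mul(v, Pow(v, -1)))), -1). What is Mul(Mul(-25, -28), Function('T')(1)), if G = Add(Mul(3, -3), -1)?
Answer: Rational(-2800, 41) ≈ -68.293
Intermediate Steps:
G = -10 (G = Add(-9, -1) = -10)
Function('T')(v) = Rational(-4, 41) (Function('T')(v) = Pow(Add(-10, Add(Mul(-5, Pow(4, -1)), Mul(v, Pow(v, -1)))), -1) = Pow(Add(-10, Add(Mul(-5, Rational(1, 4)), 1)), -1) = Pow(Add(-10, Add(Rational(-5, 4), 1)), -1) = Pow(Add(-10, Rational(-1, 4)), -1) = Pow(Rational(-41, 4), -1) = Rational(-4, 41))
Mul(Mul(-25, -28), Function('T')(1)) = Mul(Mul(-25, -28), Rational(-4, 41)) = Mul(700, Rational(-4, 41)) = Rational(-2800, 41)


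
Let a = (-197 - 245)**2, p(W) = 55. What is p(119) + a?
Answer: 195419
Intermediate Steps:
a = 195364 (a = (-442)**2 = 195364)
p(119) + a = 55 + 195364 = 195419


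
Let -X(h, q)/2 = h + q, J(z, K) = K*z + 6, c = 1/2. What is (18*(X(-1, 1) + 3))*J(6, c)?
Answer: 486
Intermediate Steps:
c = ½ (c = 1*(½) = ½ ≈ 0.50000)
J(z, K) = 6 + K*z
X(h, q) = -2*h - 2*q (X(h, q) = -2*(h + q) = -2*h - 2*q)
(18*(X(-1, 1) + 3))*J(6, c) = (18*((-2*(-1) - 2*1) + 3))*(6 + (½)*6) = (18*((2 - 2) + 3))*(6 + 3) = (18*(0 + 3))*9 = (18*3)*9 = 54*9 = 486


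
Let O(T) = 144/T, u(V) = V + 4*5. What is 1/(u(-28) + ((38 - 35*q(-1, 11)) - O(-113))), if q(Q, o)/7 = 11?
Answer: -113/301001 ≈ -0.00037541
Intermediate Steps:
q(Q, o) = 77 (q(Q, o) = 7*11 = 77)
u(V) = 20 + V (u(V) = V + 20 = 20 + V)
1/(u(-28) + ((38 - 35*q(-1, 11)) - O(-113))) = 1/((20 - 28) + ((38 - 35*77) - 144/(-113))) = 1/(-8 + ((38 - 2695) - 144*(-1)/113)) = 1/(-8 + (-2657 - 1*(-144/113))) = 1/(-8 + (-2657 + 144/113)) = 1/(-8 - 300097/113) = 1/(-301001/113) = -113/301001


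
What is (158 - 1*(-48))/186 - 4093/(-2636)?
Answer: 652157/245148 ≈ 2.6603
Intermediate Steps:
(158 - 1*(-48))/186 - 4093/(-2636) = (158 + 48)*(1/186) - 4093*(-1/2636) = 206*(1/186) + 4093/2636 = 103/93 + 4093/2636 = 652157/245148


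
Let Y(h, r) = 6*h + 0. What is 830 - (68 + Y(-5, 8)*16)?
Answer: 1242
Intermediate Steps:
Y(h, r) = 6*h
830 - (68 + Y(-5, 8)*16) = 830 - (68 + (6*(-5))*16) = 830 - (68 - 30*16) = 830 - (68 - 480) = 830 - 1*(-412) = 830 + 412 = 1242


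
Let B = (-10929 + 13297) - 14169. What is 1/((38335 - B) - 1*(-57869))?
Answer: 1/108005 ≈ 9.2588e-6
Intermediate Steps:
B = -11801 (B = 2368 - 14169 = -11801)
1/((38335 - B) - 1*(-57869)) = 1/((38335 - 1*(-11801)) - 1*(-57869)) = 1/((38335 + 11801) + 57869) = 1/(50136 + 57869) = 1/108005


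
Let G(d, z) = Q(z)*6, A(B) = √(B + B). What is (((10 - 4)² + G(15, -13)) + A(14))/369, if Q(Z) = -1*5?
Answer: 2/123 + 2*√7/369 ≈ 0.030600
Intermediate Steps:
Q(Z) = -5
A(B) = √2*√B (A(B) = √(2*B) = √2*√B)
G(d, z) = -30 (G(d, z) = -5*6 = -30)
(((10 - 4)² + G(15, -13)) + A(14))/369 = (((10 - 4)² - 30) + √2*√14)/369 = ((6² - 30) + 2*√7)*(1/369) = ((36 - 30) + 2*√7)*(1/369) = (6 + 2*√7)*(1/369) = 2/123 + 2*√7/369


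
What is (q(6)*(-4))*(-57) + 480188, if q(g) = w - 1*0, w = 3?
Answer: 480872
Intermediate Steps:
q(g) = 3 (q(g) = 3 - 1*0 = 3 + 0 = 3)
(q(6)*(-4))*(-57) + 480188 = (3*(-4))*(-57) + 480188 = -12*(-57) + 480188 = 684 + 480188 = 480872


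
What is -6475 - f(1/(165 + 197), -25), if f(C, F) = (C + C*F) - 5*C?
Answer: -2343921/362 ≈ -6474.9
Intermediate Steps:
f(C, F) = -4*C + C*F
-6475 - f(1/(165 + 197), -25) = -6475 - (-4 - 25)/(165 + 197) = -6475 - (-29)/362 = -6475 - 1*(-29/362) = -6475 + 29/362 = -2343921/362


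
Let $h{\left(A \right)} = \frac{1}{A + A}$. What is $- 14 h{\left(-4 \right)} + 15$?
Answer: $\frac{67}{4} \approx 16.75$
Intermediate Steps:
$h{\left(A \right)} = \frac{1}{2 A}$
$- 14 h{\left(-4 \right)} + 15 = - 14 \frac{1}{2 \left(-4\right)} + 15 = - 14 \cdot \frac{1}{2} \left(- \frac{1}{4}\right) + 15 = \left(-14\right) \left(- \frac{1}{8}\right) + 15 = \frac{7}{4} + 15 = \frac{67}{4}$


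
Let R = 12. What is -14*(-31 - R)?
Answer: 602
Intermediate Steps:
-14*(-31 - R) = -14*(-31 - 1*12) = -14*(-31 - 12) = -14*(-43) = 602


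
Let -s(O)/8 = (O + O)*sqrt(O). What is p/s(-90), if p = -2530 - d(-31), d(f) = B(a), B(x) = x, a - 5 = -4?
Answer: 2531*I*sqrt(10)/43200 ≈ 0.18527*I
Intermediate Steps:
a = 1 (a = 5 - 4 = 1)
d(f) = 1
p = -2531 (p = -2530 - 1*1 = -2530 - 1 = -2531)
s(O) = -16*O**(3/2) (s(O) = -8*(O + O)*sqrt(O) = -8*2*O*sqrt(O) = -16*O**(3/2))
p/s(-90) = -2531*(-I*sqrt(10)/43200) = -(-2531)*I*sqrt(10)/43200 = 2531*I*sqrt(10)/43200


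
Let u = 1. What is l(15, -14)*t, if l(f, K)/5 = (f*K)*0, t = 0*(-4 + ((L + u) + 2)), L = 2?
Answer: 0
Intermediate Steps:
t = 0 (t = 0*(-4 + ((2 + 1) + 2)) = 0*(-4 + (3 + 2)) = 0*(-4 + 5) = 0*1 = 0)
l(f, K) = 0 (l(f, K) = 5*((f*K)*0) = 5*((K*f)*0) = 5*0 = 0)
l(15, -14)*t = 0*0 = 0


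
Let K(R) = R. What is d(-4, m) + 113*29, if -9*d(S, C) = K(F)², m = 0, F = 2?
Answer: 29489/9 ≈ 3276.6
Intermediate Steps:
d(S, C) = -4/9 (d(S, C) = -⅑*2² = -⅑*4 = -4/9)
d(-4, m) + 113*29 = -4/9 + 113*29 = -4/9 + 3277 = 29489/9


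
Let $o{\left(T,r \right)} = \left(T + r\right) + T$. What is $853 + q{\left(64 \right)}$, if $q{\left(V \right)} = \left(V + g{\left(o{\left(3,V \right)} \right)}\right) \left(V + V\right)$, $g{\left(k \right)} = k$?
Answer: $18005$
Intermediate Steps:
$o{\left(T,r \right)} = r + 2 T$
$q{\left(V \right)} = 2 V \left(6 + 2 V\right)$ ($q{\left(V \right)} = \left(V + \left(V + 2 \cdot 3\right)\right) \left(V + V\right) = \left(V + \left(V + 6\right)\right) 2 V = \left(V + \left(6 + V\right)\right) 2 V = \left(6 + 2 V\right) 2 V = 2 V \left(6 + 2 V\right)$)
$853 + q{\left(64 \right)} = 853 + 4 \cdot 64 \left(3 + 64\right) = 853 + 4 \cdot 64 \cdot 67 = 853 + 17152 = 18005$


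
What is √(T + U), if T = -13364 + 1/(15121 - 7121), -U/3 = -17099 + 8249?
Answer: 9*√6511605/200 ≈ 114.83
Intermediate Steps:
U = 26550 (U = -3*(-17099 + 8249) = -3*(-8850) = 26550)
T = -106911999/8000 (T = -13364 + 1/8000 = -106911999/8000 ≈ -13364.)
√(T + U) = √(-106911999/8000 + 26550) = √(105488001/8000) = 9*√6511605/200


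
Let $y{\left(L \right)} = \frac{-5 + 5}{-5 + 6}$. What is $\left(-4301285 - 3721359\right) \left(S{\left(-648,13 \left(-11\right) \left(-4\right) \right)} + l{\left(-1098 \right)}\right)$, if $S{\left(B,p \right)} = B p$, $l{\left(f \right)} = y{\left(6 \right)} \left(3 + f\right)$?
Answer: $2973641134464$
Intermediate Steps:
$y{\left(L \right)} = 0$ ($y{\left(L \right)} = \frac{0}{1} = 0 \cdot 1 = 0$)
$l{\left(f \right)} = 0$ ($l{\left(f \right)} = 0 \left(3 + f\right) = 0$)
$\left(-4301285 - 3721359\right) \left(S{\left(-648,13 \left(-11\right) \left(-4\right) \right)} + l{\left(-1098 \right)}\right) = \left(-4301285 - 3721359\right) \left(- 648 \cdot 13 \left(-11\right) \left(-4\right) + 0\right) = - 8022644 \left(- 648 \left(\left(-143\right) \left(-4\right)\right) + 0\right) = - 8022644 \left(\left(-648\right) 572 + 0\right) = - 8022644 \left(-370656 + 0\right) = \left(-8022644\right) \left(-370656\right) = 2973641134464$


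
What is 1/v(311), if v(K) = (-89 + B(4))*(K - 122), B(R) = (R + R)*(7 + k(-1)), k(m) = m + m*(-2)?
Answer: -1/4725 ≈ -0.00021164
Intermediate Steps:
k(m) = -m (k(m) = m - 2*m = -m)
B(R) = 16*R (B(R) = (R + R)*(7 - 1*(-1)) = (2*R)*(7 + 1) = (2*R)*8 = 16*R)
v(K) = 3050 - 25*K (v(K) = (-89 + 16*4)*(K - 122) = (-89 + 64)*(-122 + K) = -25*(-122 + K) = 3050 - 25*K)
1/v(311) = 1/(3050 - 25*311) = 1/(3050 - 7775) = 1/(-4725) = -1/4725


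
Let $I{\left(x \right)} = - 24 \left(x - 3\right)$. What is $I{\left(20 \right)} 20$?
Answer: $-8160$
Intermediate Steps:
$I{\left(x \right)} = 72 - 24 x$ ($I{\left(x \right)} = - 24 \left(-3 + x\right) = 72 - 24 x$)
$I{\left(20 \right)} 20 = \left(72 - 480\right) 20 = \left(-408\right) 20 = -8160$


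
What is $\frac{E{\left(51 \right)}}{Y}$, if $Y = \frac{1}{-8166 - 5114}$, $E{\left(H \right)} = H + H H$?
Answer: $-35218560$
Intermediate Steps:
$E{\left(H \right)} = H + H^{2}$
$Y = - \frac{1}{13280}$ ($Y = \frac{1}{-13280} = - \frac{1}{13280} \approx -7.5301 \cdot 10^{-5}$)
$\frac{E{\left(51 \right)}}{Y} = \frac{51 \left(1 + 51\right)}{- \frac{1}{13280}} = 51 \cdot 52 \left(-13280\right) = 2652 \left(-13280\right) = -35218560$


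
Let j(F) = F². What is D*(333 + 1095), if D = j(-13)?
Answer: 241332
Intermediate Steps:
D = 169 (D = (-13)² = 169)
D*(333 + 1095) = 169*(333 + 1095) = 169*1428 = 241332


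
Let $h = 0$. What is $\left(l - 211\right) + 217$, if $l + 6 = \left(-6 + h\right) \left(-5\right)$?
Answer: $30$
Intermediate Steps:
$l = 24$ ($l = -6 + \left(-6 + 0\right) \left(-5\right) = -6 - -30 = -6 + 30 = 24$)
$\left(l - 211\right) + 217 = \left(24 - 211\right) + 217 = -187 + 217 = 30$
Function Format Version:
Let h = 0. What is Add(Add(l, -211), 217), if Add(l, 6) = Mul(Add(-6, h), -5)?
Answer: 30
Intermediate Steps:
l = 24 (l = Add(-6, Mul(Add(-6, 0), -5)) = Add(-6, Mul(-6, -5)) = Add(-6, 30) = 24)
Add(Add(l, -211), 217) = Add(Add(24, -211), 217) = Add(-187, 217) = 30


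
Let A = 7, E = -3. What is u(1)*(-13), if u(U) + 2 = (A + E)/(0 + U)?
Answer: -26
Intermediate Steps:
u(U) = -2 + 4/U (u(U) = -2 + (7 - 3)/(0 + U) = -2 + 4/U)
u(1)*(-13) = (-2 + 4/1)*(-13) = (-2 + 4*1)*(-13) = (-2 + 4)*(-13) = 2*(-13) = -26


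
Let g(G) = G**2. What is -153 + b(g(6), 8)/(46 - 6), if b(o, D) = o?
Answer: -1521/10 ≈ -152.10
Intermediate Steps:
-153 + b(g(6), 8)/(46 - 6) = -153 + 6**2/(46 - 6) = -153 + 36/40 = -153 + (1/40)*36 = -153 + 9/10 = -1521/10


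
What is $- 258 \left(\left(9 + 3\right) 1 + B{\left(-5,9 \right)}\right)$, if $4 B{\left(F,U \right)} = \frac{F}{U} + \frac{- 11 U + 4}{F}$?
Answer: $- \frac{12857}{3} \approx -4285.7$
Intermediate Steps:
$B{\left(F,U \right)} = \frac{F}{4 U} + \frac{4 - 11 U}{4 F}$ ($B{\left(F,U \right)} = \frac{\frac{F}{U} + \frac{- 11 U + 4}{F}}{4} = \frac{\frac{F}{U} + \frac{4 - 11 U}{F}}{4} = \frac{F}{4 U} + \frac{4 - 11 U}{4 F}$)
$- 258 \left(\left(9 + 3\right) 1 + B{\left(-5,9 \right)}\right) = - 258 \left(\left(9 + 3\right) 1 + \frac{\left(-5\right)^{2} - 9 \left(-4 + 11 \cdot 9\right)}{4 \left(-5\right) 9}\right) = - 258 \left(12 \cdot 1 + \frac{1}{4} \left(- \frac{1}{5}\right) \frac{1}{9} \left(25 - 9 \left(-4 + 99\right)\right)\right) = - 258 \left(12 + \frac{1}{4} \left(- \frac{1}{5}\right) \frac{1}{9} \left(25 - 9 \cdot 95\right)\right) = - 258 \left(12 + \frac{1}{4} \left(- \frac{1}{5}\right) \frac{1}{9} \left(25 - 855\right)\right) = - 258 \left(12 + \frac{1}{4} \left(- \frac{1}{5}\right) \frac{1}{9} \left(-830\right)\right) = - 258 \left(12 + \frac{83}{18}\right) = \left(-258\right) \frac{299}{18} = - \frac{12857}{3}$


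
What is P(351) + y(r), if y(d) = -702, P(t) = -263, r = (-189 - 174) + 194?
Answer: -965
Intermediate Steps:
r = -169 (r = -363 + 194 = -169)
P(351) + y(r) = -263 - 702 = -965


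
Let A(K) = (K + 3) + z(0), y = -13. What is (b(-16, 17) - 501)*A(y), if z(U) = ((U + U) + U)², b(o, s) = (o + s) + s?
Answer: 4830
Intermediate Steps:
b(o, s) = o + 2*s
z(U) = 9*U² (z(U) = (2*U + U)² = (3*U)² = 9*U²)
A(K) = 3 + K (A(K) = (K + 3) + 9*0² = (3 + K) + 9*0 = (3 + K) + 0 = 3 + K)
(b(-16, 17) - 501)*A(y) = ((-16 + 2*17) - 501)*(3 - 13) = ((-16 + 34) - 501)*(-10) = (18 - 501)*(-10) = -483*(-10) = 4830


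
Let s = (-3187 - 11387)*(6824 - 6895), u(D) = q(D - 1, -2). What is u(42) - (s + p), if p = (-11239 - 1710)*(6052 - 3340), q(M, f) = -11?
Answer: 34082923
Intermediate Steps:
u(D) = -11
s = 1034754 (s = -14574*(-71) = 1034754)
p = -35117688 (p = -12949*2712 = -35117688)
u(42) - (s + p) = -11 - (1034754 - 35117688) = -11 - 1*(-34082934) = -11 + 34082934 = 34082923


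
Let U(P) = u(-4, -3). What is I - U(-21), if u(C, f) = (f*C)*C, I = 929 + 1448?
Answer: 2425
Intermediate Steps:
I = 2377
u(C, f) = f*C² (u(C, f) = (C*f)*C = f*C²)
U(P) = -48 (U(P) = -3*(-4)² = -3*16 = -48)
I - U(-21) = 2377 - 1*(-48) = 2377 + 48 = 2425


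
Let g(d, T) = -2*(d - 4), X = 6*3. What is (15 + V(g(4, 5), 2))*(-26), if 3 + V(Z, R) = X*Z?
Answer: -312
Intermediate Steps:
X = 18
g(d, T) = 8 - 2*d (g(d, T) = -2*(-4 + d) = 8 - 2*d)
V(Z, R) = -3 + 18*Z
(15 + V(g(4, 5), 2))*(-26) = (15 + (-3 + 18*(8 - 2*4)))*(-26) = (15 + (-3 + 18*(8 - 8)))*(-26) = (15 + (-3 + 18*0))*(-26) = (15 + (-3 + 0))*(-26) = (15 - 3)*(-26) = 12*(-26) = -312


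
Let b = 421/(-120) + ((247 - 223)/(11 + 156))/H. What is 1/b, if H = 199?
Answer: -3987960/13988213 ≈ -0.28509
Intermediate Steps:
b = -13988213/3987960 (b = 421/(-120) + ((247 - 223)/(11 + 156))/199 = 421*(-1/120) + (24/167)*(1/199) = -421/120 + (24*(1/167))*(1/199) = -421/120 + (24/167)*(1/199) = -421/120 + 24/33233 = -13988213/3987960 ≈ -3.5076)
1/b = 1/(-13988213/3987960) = -3987960/13988213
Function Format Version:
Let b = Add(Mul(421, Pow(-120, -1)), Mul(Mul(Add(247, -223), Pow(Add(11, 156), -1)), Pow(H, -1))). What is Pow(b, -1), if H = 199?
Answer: Rational(-3987960, 13988213) ≈ -0.28509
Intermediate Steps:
b = Rational(-13988213, 3987960) (b = Add(Mul(421, Pow(-120, -1)), Mul(Mul(Add(247, -223), Pow(Add(11, 156), -1)), Pow(199, -1))) = Add(Mul(421, Rational(-1, 120)), Mul(Mul(24, Pow(167, -1)), Rational(1, 199))) = Add(Rational(-421, 120), Mul(Mul(24, Rational(1, 167)), Rational(1, 199))) = Add(Rational(-421, 120), Mul(Rational(24, 167), Rational(1, 199))) = Add(Rational(-421, 120), Rational(24, 33233)) = Rational(-13988213, 3987960) ≈ -3.5076)
Pow(b, -1) = Pow(Rational(-13988213, 3987960), -1) = Rational(-3987960, 13988213)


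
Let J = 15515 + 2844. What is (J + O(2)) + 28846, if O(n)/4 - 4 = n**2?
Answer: 47237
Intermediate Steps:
O(n) = 16 + 4*n**2
J = 18359
(J + O(2)) + 28846 = (18359 + (16 + 4*2**2)) + 28846 = (18359 + (16 + 4*4)) + 28846 = (18359 + (16 + 16)) + 28846 = (18359 + 32) + 28846 = 18391 + 28846 = 47237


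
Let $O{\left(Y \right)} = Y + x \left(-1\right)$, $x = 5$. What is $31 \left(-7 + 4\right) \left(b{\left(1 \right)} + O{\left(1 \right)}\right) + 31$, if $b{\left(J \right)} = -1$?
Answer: $496$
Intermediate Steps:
$O{\left(Y \right)} = -5 + Y$ ($O{\left(Y \right)} = Y + 5 \left(-1\right) = Y - 5 = -5 + Y$)
$31 \left(-7 + 4\right) \left(b{\left(1 \right)} + O{\left(1 \right)}\right) + 31 = 31 \left(-7 + 4\right) \left(-1 + \left(-5 + 1\right)\right) + 31 = 31 \left(- 3 \left(-1 - 4\right)\right) + 31 = 31 \left(\left(-3\right) \left(-5\right)\right) + 31 = 31 \cdot 15 + 31 = 465 + 31 = 496$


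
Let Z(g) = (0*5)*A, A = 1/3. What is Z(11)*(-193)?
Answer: 0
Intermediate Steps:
A = ⅓ ≈ 0.33333
Z(g) = 0 (Z(g) = (0*5)*(⅓) = 0*(⅓) = 0)
Z(11)*(-193) = 0*(-193) = 0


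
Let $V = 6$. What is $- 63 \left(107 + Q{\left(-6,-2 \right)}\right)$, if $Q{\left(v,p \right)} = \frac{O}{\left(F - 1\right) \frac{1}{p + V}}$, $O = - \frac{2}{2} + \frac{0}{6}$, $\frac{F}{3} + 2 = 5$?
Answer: $- \frac{13419}{2} \approx -6709.5$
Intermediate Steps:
$F = 9$ ($F = -6 + 3 \cdot 5 = -6 + 15 = 9$)
$O = -1$ ($O = \left(-2\right) \frac{1}{2} + 0 \cdot \frac{1}{6} = -1 + 0 = -1$)
$Q{\left(v,p \right)} = - \frac{3}{4} - \frac{p}{8}$ ($Q{\left(v,p \right)} = - \frac{1}{\left(9 - 1\right) \frac{1}{p + 6}} = - \frac{1}{8 \frac{1}{6 + p}} = - (\frac{3}{4} + \frac{p}{8}) = - \frac{3}{4} - \frac{p}{8}$)
$- 63 \left(107 + Q{\left(-6,-2 \right)}\right) = - 63 \left(107 - \frac{1}{2}\right) = \left(-63\right) \frac{213}{2} = - \frac{13419}{2}$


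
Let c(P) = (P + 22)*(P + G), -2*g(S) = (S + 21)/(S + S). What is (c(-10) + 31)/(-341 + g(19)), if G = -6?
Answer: 437/927 ≈ 0.47141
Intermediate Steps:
g(S) = -(21 + S)/(4*S) (g(S) = -(S + 21)/(2*(S + S)) = -(21 + S)/(2*(2*S)) = -(21 + S)*1/(2*S)/2 = -(21 + S)/(4*S))
c(P) = (-6 + P)*(22 + P) (c(P) = (P + 22)*(P - 6) = (22 + P)*(-6 + P) = (-6 + P)*(22 + P))
(c(-10) + 31)/(-341 + g(19)) = ((-132 + (-10)² + 16*(-10)) + 31)/(-341 + (¼)*(-21 - 1*19)/19) = ((-132 + 100 - 160) + 31)/(-341 + (¼)*(1/19)*(-21 - 19)) = (-192 + 31)/(-341 + (¼)*(1/19)*(-40)) = -161/(-341 - 10/19) = -161/(-6489/19) = -161*(-19/6489) = 437/927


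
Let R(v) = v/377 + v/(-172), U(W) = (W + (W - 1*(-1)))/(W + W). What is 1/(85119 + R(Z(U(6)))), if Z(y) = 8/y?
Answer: 210743/17938228497 ≈ 1.1748e-5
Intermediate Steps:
U(W) = (1 + 2*W)/(2*W) (U(W) = (W + (W + 1))/((2*W)) = (W + (1 + W))*(1/(2*W)) = (1 + 2*W)*(1/(2*W)) = (1 + 2*W)/(2*W))
R(v) = -205*v/64844 (R(v) = v*(1/377) + v*(-1/172) = v/377 - v/172 = -205*v/64844)
1/(85119 + R(Z(U(6)))) = 1/(85119 - 410/(16211*((½ + 6)/6))) = 1/(85119 - 410/(16211*((⅙)*(13/2)))) = 1/(85119 - 410/(16211*13/12)) = 1/(85119 - 410*12/(16211*13)) = 1/(85119 - 205/64844*96/13) = 1/(85119 - 4920/210743) = 1/(17938228497/210743) = 210743/17938228497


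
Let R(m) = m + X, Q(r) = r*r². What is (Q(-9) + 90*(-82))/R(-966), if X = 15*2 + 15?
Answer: 2703/307 ≈ 8.8046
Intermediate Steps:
Q(r) = r³
X = 45 (X = 30 + 15 = 45)
R(m) = 45 + m (R(m) = m + 45 = 45 + m)
(Q(-9) + 90*(-82))/R(-966) = ((-9)³ + 90*(-82))/(45 - 966) = (-729 - 7380)/(-921) = -8109*(-1/921) = 2703/307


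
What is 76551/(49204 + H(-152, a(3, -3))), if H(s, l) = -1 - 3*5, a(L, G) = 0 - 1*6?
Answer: 25517/16396 ≈ 1.5563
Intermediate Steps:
a(L, G) = -6 (a(L, G) = 0 - 6 = -6)
H(s, l) = -16 (H(s, l) = -1 - 15 = -16)
76551/(49204 + H(-152, a(3, -3))) = 76551/(49204 - 16) = 76551/49188 = 76551*(1/49188) = 25517/16396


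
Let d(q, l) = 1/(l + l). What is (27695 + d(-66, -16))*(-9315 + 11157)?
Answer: 816226119/16 ≈ 5.1014e+7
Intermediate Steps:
d(q, l) = 1/(2*l)
(27695 + d(-66, -16))*(-9315 + 11157) = (27695 + (1/2)/(-16))*(-9315 + 11157) = (27695 + (1/2)*(-1/16))*1842 = (27695 - 1/32)*1842 = (886239/32)*1842 = 816226119/16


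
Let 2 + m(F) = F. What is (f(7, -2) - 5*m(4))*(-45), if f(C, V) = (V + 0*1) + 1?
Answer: 495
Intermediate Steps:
m(F) = -2 + F
f(C, V) = 1 + V (f(C, V) = (V + 0) + 1 = V + 1 = 1 + V)
(f(7, -2) - 5*m(4))*(-45) = ((1 - 2) - 5*(-2 + 4))*(-45) = (-1 - 5*2)*(-45) = (-1 - 10)*(-45) = -11*(-45) = 495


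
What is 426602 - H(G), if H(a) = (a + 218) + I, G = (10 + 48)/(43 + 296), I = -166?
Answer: 144600392/339 ≈ 4.2655e+5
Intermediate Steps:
G = 58/339 ≈ 0.17109
H(a) = 52 + a (H(a) = (a + 218) - 166 = (218 + a) - 166 = 52 + a)
426602 - H(G) = 426602 - (52 + 58/339) = 426602 - 1*17686/339 = 426602 - 17686/339 = 144600392/339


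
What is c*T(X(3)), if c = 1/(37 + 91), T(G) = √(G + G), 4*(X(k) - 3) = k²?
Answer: √42/256 ≈ 0.025315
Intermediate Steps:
X(k) = 3 + k²/4
T(G) = √2*√G (T(G) = √(2*G) = √2*√G)
c = 1/128 ≈ 0.0078125
c*T(X(3)) = (√2*√(3 + (¼)*3²))/128 = (√2*√(3 + (¼)*9))/128 = (√2*√(3 + 9/4))/128 = (√2*√(21/4))/128 = (√2*(√21/2))/128 = (√42/2)/128 = √42/256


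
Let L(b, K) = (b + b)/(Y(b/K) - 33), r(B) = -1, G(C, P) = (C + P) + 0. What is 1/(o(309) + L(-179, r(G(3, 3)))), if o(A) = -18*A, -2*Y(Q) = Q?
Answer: -245/1361974 ≈ -0.00017989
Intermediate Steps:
Y(Q) = -Q/2
G(C, P) = C + P
L(b, K) = 2*b/(-33 - b/(2*K)) (L(b, K) = (b + b)/(-b/(2*K) - 33) = (2*b)/(-b/(2*K) - 33) = (2*b)/(-33 - b/(2*K)) = 2*b/(-33 - b/(2*K)))
1/(o(309) + L(-179, r(G(3, 3)))) = 1/(-18*309 - 4*(-1)*(-179)/(-179 + 66*(-1))) = 1/(-5562 - 4*(-1)*(-179)/(-179 - 66)) = 1/(-5562 - 4*(-1)*(-179)/(-245)) = 1/(-5562 - 4*(-1)*(-179)*(-1/245)) = 1/(-5562 + 716/245) = 1/(-1361974/245) = -245/1361974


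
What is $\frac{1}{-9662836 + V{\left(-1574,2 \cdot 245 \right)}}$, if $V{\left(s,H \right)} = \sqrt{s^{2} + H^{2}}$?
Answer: $- \frac{2415709}{23342599211330} - \frac{\sqrt{679394}}{46685198422660} \approx -1.0351 \cdot 10^{-7}$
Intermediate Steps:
$V{\left(s,H \right)} = \sqrt{H^{2} + s^{2}}$
$\frac{1}{-9662836 + V{\left(-1574,2 \cdot 245 \right)}} = \frac{1}{-9662836 + \sqrt{\left(2 \cdot 245\right)^{2} + \left(-1574\right)^{2}}} = \frac{1}{-9662836 + \sqrt{490^{2} + 2477476}} = \frac{1}{-9662836 + \sqrt{240100 + 2477476}} = \frac{1}{-9662836 + \sqrt{2717576}} = \frac{1}{-9662836 + 2 \sqrt{679394}}$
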